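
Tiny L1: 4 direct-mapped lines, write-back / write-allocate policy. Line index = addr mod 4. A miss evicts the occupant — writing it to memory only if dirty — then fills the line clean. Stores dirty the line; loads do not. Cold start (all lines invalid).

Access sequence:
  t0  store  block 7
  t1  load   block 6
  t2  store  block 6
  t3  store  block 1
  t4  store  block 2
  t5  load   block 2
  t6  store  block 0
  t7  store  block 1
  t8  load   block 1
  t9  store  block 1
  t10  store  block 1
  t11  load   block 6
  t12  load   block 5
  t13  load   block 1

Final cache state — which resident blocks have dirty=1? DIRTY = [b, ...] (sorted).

DIRTY = [0, 7]

0: W B7 -> L3 miss  d=D]
1: R B6 -> L2 miss  d=-]
2: W B6 -> L2 hit  d=D]
3: W B1 -> L1 miss  d=D]
4: W B2 -> L2 miss wb->B6  d=D]
5: R B2 -> L2 hit  d=D]
6: W B0 -> L0 miss  d=D]
7: W B1 -> L1 hit  d=D]
8: R B1 -> L1 hit  d=D]
9: W B1 -> L1 hit  d=D]
10: W B1 -> L1 hit  d=D]
11: R B6 -> L2 miss wb->B2  d=-]
12: R B5 -> L1 miss wb->B1  d=-]
13: R B1 -> L1 miss  d=-]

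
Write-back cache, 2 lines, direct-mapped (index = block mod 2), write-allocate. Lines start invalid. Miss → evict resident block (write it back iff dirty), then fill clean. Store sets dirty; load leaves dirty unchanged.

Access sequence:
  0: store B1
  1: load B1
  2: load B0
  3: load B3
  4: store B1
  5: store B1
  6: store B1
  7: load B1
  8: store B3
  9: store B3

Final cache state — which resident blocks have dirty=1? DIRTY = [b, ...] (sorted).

DIRTY = [3]

0: W B1 → L1 miss [D]
1: R B1 → L1 hit [D]
2: R B0 → L0 miss [-]
3: R B3 → L1 miss wb→B1 [-]
4: W B1 → L1 miss [D]
5: W B1 → L1 hit [D]
6: W B1 → L1 hit [D]
7: R B1 → L1 hit [D]
8: W B3 → L1 miss wb→B1 [D]
9: W B3 → L1 hit [D]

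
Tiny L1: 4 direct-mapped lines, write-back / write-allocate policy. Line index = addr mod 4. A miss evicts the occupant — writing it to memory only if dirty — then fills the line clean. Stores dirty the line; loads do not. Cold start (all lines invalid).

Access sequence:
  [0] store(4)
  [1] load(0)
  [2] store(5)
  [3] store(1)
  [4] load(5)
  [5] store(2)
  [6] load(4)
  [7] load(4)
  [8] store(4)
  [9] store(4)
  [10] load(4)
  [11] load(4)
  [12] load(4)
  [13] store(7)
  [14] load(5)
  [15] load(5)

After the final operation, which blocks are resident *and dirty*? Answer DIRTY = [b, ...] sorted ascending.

0: W B4 -> L0 miss  d=D]
1: R B0 -> L0 miss wb->B4  d=-]
2: W B5 -> L1 miss  d=D]
3: W B1 -> L1 miss wb->B5  d=D]
4: R B5 -> L1 miss wb->B1  d=-]
5: W B2 -> L2 miss  d=D]
6: R B4 -> L0 miss  d=-]
7: R B4 -> L0 hit  d=-]
8: W B4 -> L0 hit  d=D]
9: W B4 -> L0 hit  d=D]
10: R B4 -> L0 hit  d=D]
11: R B4 -> L0 hit  d=D]
12: R B4 -> L0 hit  d=D]
13: W B7 -> L3 miss  d=D]
14: R B5 -> L1 hit  d=-]
15: R B5 -> L1 hit  d=-]

DIRTY = [2, 4, 7]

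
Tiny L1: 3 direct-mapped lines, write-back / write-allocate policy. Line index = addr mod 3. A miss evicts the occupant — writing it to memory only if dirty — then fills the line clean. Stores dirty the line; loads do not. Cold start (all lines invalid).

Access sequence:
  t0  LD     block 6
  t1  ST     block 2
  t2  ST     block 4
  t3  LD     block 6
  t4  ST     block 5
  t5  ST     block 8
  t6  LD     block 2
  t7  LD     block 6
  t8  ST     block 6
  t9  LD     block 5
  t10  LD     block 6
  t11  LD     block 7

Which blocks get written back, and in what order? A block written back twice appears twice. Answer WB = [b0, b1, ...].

0: R B6 → L0 miss [-]
1: W B2 → L2 miss [D]
2: W B4 → L1 miss [D]
3: R B6 → L0 hit [-]
4: W B5 → L2 miss wb→B2 [D]
5: W B8 → L2 miss wb→B5 [D]
6: R B2 → L2 miss wb→B8 [-]
7: R B6 → L0 hit [-]
8: W B6 → L0 hit [D]
9: R B5 → L2 miss [-]
10: R B6 → L0 hit [D]
11: R B7 → L1 miss wb→B4 [-]

WB = [2, 5, 8, 4]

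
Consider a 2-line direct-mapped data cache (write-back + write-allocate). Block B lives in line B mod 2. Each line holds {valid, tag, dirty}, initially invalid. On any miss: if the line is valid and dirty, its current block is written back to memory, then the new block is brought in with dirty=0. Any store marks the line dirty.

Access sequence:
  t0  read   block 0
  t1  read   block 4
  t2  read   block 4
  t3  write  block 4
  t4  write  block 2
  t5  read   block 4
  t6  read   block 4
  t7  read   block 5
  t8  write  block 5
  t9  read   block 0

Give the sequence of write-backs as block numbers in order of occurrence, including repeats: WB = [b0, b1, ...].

WB = [4, 2]

0: R B0 -> L0 miss  d=-]
1: R B4 -> L0 miss  d=-]
2: R B4 -> L0 hit  d=-]
3: W B4 -> L0 hit  d=D]
4: W B2 -> L0 miss wb->B4  d=D]
5: R B4 -> L0 miss wb->B2  d=-]
6: R B4 -> L0 hit  d=-]
7: R B5 -> L1 miss  d=-]
8: W B5 -> L1 hit  d=D]
9: R B0 -> L0 miss  d=-]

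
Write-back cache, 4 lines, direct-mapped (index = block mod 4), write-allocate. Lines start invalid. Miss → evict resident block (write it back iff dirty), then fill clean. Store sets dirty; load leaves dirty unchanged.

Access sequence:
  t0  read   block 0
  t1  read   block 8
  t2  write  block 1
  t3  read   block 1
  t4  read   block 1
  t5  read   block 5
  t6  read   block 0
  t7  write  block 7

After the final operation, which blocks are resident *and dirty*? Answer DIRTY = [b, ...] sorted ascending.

0: R B0 → L0 miss [-]
1: R B8 → L0 miss [-]
2: W B1 → L1 miss [D]
3: R B1 → L1 hit [D]
4: R B1 → L1 hit [D]
5: R B5 → L1 miss wb→B1 [-]
6: R B0 → L0 miss [-]
7: W B7 → L3 miss [D]

DIRTY = [7]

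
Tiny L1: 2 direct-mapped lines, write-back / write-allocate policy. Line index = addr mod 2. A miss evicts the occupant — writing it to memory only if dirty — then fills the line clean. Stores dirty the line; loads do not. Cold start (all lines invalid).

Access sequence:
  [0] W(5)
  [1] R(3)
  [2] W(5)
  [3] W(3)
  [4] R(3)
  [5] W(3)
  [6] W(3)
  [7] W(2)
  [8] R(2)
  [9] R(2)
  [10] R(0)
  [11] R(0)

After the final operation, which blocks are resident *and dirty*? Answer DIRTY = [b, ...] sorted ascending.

DIRTY = [3]

0: W B5 → L1 miss [D]
1: R B3 → L1 miss wb→B5 [-]
2: W B5 → L1 miss [D]
3: W B3 → L1 miss wb→B5 [D]
4: R B3 → L1 hit [D]
5: W B3 → L1 hit [D]
6: W B3 → L1 hit [D]
7: W B2 → L0 miss [D]
8: R B2 → L0 hit [D]
9: R B2 → L0 hit [D]
10: R B0 → L0 miss wb→B2 [-]
11: R B0 → L0 hit [-]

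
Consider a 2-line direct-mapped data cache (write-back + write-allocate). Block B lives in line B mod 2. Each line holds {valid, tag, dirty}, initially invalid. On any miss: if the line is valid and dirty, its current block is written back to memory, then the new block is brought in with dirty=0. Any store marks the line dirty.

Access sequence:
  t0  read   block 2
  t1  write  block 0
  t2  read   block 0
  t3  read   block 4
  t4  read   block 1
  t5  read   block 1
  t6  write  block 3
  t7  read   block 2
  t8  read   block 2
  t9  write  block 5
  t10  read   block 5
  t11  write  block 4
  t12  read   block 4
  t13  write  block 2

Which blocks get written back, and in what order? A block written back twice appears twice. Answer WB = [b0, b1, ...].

  0 | R B2 → L0 miss [-]
  1 | W B0 → L0 miss [D]
  2 | R B0 → L0 hit [D]
  3 | R B4 → L0 miss wb→B0 [-]
  4 | R B1 → L1 miss [-]
  5 | R B1 → L1 hit [-]
  6 | W B3 → L1 miss [D]
  7 | R B2 → L0 miss [-]
  8 | R B2 → L0 hit [-]
  9 | W B5 → L1 miss wb→B3 [D]
  10 | R B5 → L1 hit [D]
  11 | W B4 → L0 miss [D]
  12 | R B4 → L0 hit [D]
  13 | W B2 → L0 miss wb→B4 [D]

WB = [0, 3, 4]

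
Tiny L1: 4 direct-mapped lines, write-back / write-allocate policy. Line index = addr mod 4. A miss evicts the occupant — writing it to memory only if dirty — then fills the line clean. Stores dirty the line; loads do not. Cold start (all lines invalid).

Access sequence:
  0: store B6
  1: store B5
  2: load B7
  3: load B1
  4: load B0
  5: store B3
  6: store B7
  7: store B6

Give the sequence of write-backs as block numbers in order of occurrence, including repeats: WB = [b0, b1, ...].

0: W B6 -> L2 miss  d=D]
1: W B5 -> L1 miss  d=D]
2: R B7 -> L3 miss  d=-]
3: R B1 -> L1 miss wb->B5  d=-]
4: R B0 -> L0 miss  d=-]
5: W B3 -> L3 miss  d=D]
6: W B7 -> L3 miss wb->B3  d=D]
7: W B6 -> L2 hit  d=D]

WB = [5, 3]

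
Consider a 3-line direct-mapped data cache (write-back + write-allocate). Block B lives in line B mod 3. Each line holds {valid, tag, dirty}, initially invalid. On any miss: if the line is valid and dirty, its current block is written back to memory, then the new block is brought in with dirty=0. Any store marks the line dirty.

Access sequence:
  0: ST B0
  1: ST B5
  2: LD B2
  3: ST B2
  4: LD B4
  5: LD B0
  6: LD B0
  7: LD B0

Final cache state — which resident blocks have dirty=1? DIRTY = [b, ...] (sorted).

0: W B0 → L0 miss [D]
1: W B5 → L2 miss [D]
2: R B2 → L2 miss wb→B5 [-]
3: W B2 → L2 hit [D]
4: R B4 → L1 miss [-]
5: R B0 → L0 hit [D]
6: R B0 → L0 hit [D]
7: R B0 → L0 hit [D]

DIRTY = [0, 2]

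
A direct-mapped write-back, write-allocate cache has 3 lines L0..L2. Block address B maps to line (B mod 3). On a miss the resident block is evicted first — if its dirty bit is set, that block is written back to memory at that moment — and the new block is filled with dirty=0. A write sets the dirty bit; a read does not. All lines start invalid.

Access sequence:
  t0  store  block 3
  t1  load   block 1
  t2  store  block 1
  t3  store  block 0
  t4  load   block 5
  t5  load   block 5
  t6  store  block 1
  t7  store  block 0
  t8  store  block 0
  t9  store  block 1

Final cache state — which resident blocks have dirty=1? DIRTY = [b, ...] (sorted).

0: W B3 -> L0 miss  d=D]
1: R B1 -> L1 miss  d=-]
2: W B1 -> L1 hit  d=D]
3: W B0 -> L0 miss wb->B3  d=D]
4: R B5 -> L2 miss  d=-]
5: R B5 -> L2 hit  d=-]
6: W B1 -> L1 hit  d=D]
7: W B0 -> L0 hit  d=D]
8: W B0 -> L0 hit  d=D]
9: W B1 -> L1 hit  d=D]

DIRTY = [0, 1]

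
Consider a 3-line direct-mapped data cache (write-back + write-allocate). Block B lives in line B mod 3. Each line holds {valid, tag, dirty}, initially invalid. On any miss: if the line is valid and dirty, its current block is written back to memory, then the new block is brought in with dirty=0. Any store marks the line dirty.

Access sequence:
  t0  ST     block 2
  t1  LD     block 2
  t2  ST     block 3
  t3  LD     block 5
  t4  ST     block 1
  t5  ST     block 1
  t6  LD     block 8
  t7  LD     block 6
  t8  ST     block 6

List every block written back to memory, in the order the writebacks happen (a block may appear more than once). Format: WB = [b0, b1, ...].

WB = [2, 3]

0: W B2 -> L2 miss  d=D]
1: R B2 -> L2 hit  d=D]
2: W B3 -> L0 miss  d=D]
3: R B5 -> L2 miss wb->B2  d=-]
4: W B1 -> L1 miss  d=D]
5: W B1 -> L1 hit  d=D]
6: R B8 -> L2 miss  d=-]
7: R B6 -> L0 miss wb->B3  d=-]
8: W B6 -> L0 hit  d=D]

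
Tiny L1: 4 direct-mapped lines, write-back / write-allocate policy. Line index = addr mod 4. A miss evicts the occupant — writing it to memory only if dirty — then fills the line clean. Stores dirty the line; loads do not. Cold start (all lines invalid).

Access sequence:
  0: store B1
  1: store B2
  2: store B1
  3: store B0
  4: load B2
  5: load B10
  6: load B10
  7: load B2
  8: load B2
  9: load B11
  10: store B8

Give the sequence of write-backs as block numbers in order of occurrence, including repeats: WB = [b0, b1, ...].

0: W B1 -> L1 miss  d=D]
1: W B2 -> L2 miss  d=D]
2: W B1 -> L1 hit  d=D]
3: W B0 -> L0 miss  d=D]
4: R B2 -> L2 hit  d=D]
5: R B10 -> L2 miss wb->B2  d=-]
6: R B10 -> L2 hit  d=-]
7: R B2 -> L2 miss  d=-]
8: R B2 -> L2 hit  d=-]
9: R B11 -> L3 miss  d=-]
10: W B8 -> L0 miss wb->B0  d=D]

WB = [2, 0]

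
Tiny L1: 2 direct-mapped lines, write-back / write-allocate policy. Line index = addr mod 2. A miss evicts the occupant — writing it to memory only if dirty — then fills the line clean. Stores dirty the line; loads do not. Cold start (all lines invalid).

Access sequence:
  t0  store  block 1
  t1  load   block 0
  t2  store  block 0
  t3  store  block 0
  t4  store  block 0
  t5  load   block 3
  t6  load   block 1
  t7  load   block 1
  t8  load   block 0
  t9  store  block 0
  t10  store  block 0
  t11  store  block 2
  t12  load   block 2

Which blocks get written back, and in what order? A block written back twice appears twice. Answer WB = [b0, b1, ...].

0: W B1 → L1 miss [D]
1: R B0 → L0 miss [-]
2: W B0 → L0 hit [D]
3: W B0 → L0 hit [D]
4: W B0 → L0 hit [D]
5: R B3 → L1 miss wb→B1 [-]
6: R B1 → L1 miss [-]
7: R B1 → L1 hit [-]
8: R B0 → L0 hit [D]
9: W B0 → L0 hit [D]
10: W B0 → L0 hit [D]
11: W B2 → L0 miss wb→B0 [D]
12: R B2 → L0 hit [D]

WB = [1, 0]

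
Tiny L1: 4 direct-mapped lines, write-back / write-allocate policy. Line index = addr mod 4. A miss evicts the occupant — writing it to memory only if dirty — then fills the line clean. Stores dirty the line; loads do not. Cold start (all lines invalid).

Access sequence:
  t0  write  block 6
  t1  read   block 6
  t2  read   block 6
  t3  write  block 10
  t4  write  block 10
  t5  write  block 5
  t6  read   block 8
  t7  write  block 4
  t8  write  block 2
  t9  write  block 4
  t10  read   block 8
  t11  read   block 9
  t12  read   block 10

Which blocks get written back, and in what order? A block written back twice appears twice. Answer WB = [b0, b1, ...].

WB = [6, 10, 4, 5, 2]

0: W B6 -> L2 miss  d=D]
1: R B6 -> L2 hit  d=D]
2: R B6 -> L2 hit  d=D]
3: W B10 -> L2 miss wb->B6  d=D]
4: W B10 -> L2 hit  d=D]
5: W B5 -> L1 miss  d=D]
6: R B8 -> L0 miss  d=-]
7: W B4 -> L0 miss  d=D]
8: W B2 -> L2 miss wb->B10  d=D]
9: W B4 -> L0 hit  d=D]
10: R B8 -> L0 miss wb->B4  d=-]
11: R B9 -> L1 miss wb->B5  d=-]
12: R B10 -> L2 miss wb->B2  d=-]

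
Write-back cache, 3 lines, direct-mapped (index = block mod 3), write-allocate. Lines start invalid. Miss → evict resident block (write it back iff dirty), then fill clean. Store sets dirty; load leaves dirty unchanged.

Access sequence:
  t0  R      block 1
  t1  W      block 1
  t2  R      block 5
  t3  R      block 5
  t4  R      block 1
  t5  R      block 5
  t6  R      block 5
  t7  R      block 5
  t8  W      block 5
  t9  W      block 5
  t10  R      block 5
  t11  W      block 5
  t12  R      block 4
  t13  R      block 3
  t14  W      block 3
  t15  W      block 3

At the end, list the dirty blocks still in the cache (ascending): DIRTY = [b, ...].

0: R B1 → L1 miss [-]
1: W B1 → L1 hit [D]
2: R B5 → L2 miss [-]
3: R B5 → L2 hit [-]
4: R B1 → L1 hit [D]
5: R B5 → L2 hit [-]
6: R B5 → L2 hit [-]
7: R B5 → L2 hit [-]
8: W B5 → L2 hit [D]
9: W B5 → L2 hit [D]
10: R B5 → L2 hit [D]
11: W B5 → L2 hit [D]
12: R B4 → L1 miss wb→B1 [-]
13: R B3 → L0 miss [-]
14: W B3 → L0 hit [D]
15: W B3 → L0 hit [D]

DIRTY = [3, 5]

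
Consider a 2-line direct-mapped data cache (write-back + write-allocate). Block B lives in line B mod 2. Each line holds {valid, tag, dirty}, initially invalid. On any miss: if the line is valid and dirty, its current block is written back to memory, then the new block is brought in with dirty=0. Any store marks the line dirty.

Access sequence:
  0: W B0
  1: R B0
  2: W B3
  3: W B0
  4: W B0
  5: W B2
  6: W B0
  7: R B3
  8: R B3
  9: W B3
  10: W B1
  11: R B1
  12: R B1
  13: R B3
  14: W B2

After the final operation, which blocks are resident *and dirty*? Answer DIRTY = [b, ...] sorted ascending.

DIRTY = [2]

  0 | W B0 → L0 miss [D]
  1 | R B0 → L0 hit [D]
  2 | W B3 → L1 miss [D]
  3 | W B0 → L0 hit [D]
  4 | W B0 → L0 hit [D]
  5 | W B2 → L0 miss wb→B0 [D]
  6 | W B0 → L0 miss wb→B2 [D]
  7 | R B3 → L1 hit [D]
  8 | R B3 → L1 hit [D]
  9 | W B3 → L1 hit [D]
  10 | W B1 → L1 miss wb→B3 [D]
  11 | R B1 → L1 hit [D]
  12 | R B1 → L1 hit [D]
  13 | R B3 → L1 miss wb→B1 [-]
  14 | W B2 → L0 miss wb→B0 [D]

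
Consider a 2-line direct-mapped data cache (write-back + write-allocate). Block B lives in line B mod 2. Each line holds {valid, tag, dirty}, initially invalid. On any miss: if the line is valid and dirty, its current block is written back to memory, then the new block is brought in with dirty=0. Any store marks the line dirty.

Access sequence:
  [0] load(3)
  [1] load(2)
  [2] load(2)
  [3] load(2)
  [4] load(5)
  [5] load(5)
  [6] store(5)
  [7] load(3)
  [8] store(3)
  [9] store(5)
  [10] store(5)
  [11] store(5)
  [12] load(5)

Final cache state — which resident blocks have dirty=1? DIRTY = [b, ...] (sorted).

DIRTY = [5]

  0 | R B3 → L1 miss [-]
  1 | R B2 → L0 miss [-]
  2 | R B2 → L0 hit [-]
  3 | R B2 → L0 hit [-]
  4 | R B5 → L1 miss [-]
  5 | R B5 → L1 hit [-]
  6 | W B5 → L1 hit [D]
  7 | R B3 → L1 miss wb→B5 [-]
  8 | W B3 → L1 hit [D]
  9 | W B5 → L1 miss wb→B3 [D]
  10 | W B5 → L1 hit [D]
  11 | W B5 → L1 hit [D]
  12 | R B5 → L1 hit [D]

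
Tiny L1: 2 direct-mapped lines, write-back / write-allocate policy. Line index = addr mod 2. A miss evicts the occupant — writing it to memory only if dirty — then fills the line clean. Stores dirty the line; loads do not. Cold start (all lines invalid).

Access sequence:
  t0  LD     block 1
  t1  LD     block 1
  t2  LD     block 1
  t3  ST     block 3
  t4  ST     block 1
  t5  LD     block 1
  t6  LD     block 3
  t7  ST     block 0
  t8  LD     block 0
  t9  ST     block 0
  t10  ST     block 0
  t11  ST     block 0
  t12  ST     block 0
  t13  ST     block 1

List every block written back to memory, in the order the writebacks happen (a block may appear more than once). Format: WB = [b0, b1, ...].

WB = [3, 1]

  0 | R B1 → L1 miss [-]
  1 | R B1 → L1 hit [-]
  2 | R B1 → L1 hit [-]
  3 | W B3 → L1 miss [D]
  4 | W B1 → L1 miss wb→B3 [D]
  5 | R B1 → L1 hit [D]
  6 | R B3 → L1 miss wb→B1 [-]
  7 | W B0 → L0 miss [D]
  8 | R B0 → L0 hit [D]
  9 | W B0 → L0 hit [D]
  10 | W B0 → L0 hit [D]
  11 | W B0 → L0 hit [D]
  12 | W B0 → L0 hit [D]
  13 | W B1 → L1 miss [D]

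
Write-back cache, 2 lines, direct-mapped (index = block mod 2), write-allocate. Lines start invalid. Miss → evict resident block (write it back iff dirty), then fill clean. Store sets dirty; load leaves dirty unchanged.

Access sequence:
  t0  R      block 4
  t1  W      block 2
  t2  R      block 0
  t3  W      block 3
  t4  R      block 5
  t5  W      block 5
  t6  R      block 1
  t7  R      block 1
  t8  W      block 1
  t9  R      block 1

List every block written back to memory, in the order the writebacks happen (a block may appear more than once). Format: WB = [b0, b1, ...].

WB = [2, 3, 5]

0: R B4 -> L0 miss  d=-]
1: W B2 -> L0 miss  d=D]
2: R B0 -> L0 miss wb->B2  d=-]
3: W B3 -> L1 miss  d=D]
4: R B5 -> L1 miss wb->B3  d=-]
5: W B5 -> L1 hit  d=D]
6: R B1 -> L1 miss wb->B5  d=-]
7: R B1 -> L1 hit  d=-]
8: W B1 -> L1 hit  d=D]
9: R B1 -> L1 hit  d=D]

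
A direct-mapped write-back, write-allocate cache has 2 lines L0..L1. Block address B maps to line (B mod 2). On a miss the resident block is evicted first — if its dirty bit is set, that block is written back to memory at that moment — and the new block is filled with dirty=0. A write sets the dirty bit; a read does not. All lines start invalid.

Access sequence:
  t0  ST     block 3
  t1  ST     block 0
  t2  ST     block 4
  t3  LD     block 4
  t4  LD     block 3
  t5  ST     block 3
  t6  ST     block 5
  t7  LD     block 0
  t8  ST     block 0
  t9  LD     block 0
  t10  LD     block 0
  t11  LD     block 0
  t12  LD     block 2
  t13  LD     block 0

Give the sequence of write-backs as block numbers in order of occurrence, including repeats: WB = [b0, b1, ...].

0: W B3 → L1 miss [D]
1: W B0 → L0 miss [D]
2: W B4 → L0 miss wb→B0 [D]
3: R B4 → L0 hit [D]
4: R B3 → L1 hit [D]
5: W B3 → L1 hit [D]
6: W B5 → L1 miss wb→B3 [D]
7: R B0 → L0 miss wb→B4 [-]
8: W B0 → L0 hit [D]
9: R B0 → L0 hit [D]
10: R B0 → L0 hit [D]
11: R B0 → L0 hit [D]
12: R B2 → L0 miss wb→B0 [-]
13: R B0 → L0 miss [-]

WB = [0, 3, 4, 0]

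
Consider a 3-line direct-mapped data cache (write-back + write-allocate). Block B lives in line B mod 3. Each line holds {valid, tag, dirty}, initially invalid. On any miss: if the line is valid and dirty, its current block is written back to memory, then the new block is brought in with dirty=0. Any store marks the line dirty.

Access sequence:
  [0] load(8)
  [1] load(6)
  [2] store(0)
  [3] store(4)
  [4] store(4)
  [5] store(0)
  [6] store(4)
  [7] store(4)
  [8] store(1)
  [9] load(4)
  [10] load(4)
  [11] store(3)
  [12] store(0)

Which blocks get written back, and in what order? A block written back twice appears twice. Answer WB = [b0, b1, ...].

WB = [4, 1, 0, 3]

  0 | R B8 → L2 miss [-]
  1 | R B6 → L0 miss [-]
  2 | W B0 → L0 miss [D]
  3 | W B4 → L1 miss [D]
  4 | W B4 → L1 hit [D]
  5 | W B0 → L0 hit [D]
  6 | W B4 → L1 hit [D]
  7 | W B4 → L1 hit [D]
  8 | W B1 → L1 miss wb→B4 [D]
  9 | R B4 → L1 miss wb→B1 [-]
  10 | R B4 → L1 hit [-]
  11 | W B3 → L0 miss wb→B0 [D]
  12 | W B0 → L0 miss wb→B3 [D]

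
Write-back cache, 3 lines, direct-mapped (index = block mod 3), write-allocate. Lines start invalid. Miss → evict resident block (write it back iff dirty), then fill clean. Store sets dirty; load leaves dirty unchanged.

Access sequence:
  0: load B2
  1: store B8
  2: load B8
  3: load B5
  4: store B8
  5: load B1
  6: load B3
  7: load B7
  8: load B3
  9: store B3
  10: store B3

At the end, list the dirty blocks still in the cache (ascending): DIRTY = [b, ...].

0: R B2 -> L2 miss  d=-]
1: W B8 -> L2 miss  d=D]
2: R B8 -> L2 hit  d=D]
3: R B5 -> L2 miss wb->B8  d=-]
4: W B8 -> L2 miss  d=D]
5: R B1 -> L1 miss  d=-]
6: R B3 -> L0 miss  d=-]
7: R B7 -> L1 miss  d=-]
8: R B3 -> L0 hit  d=-]
9: W B3 -> L0 hit  d=D]
10: W B3 -> L0 hit  d=D]

DIRTY = [3, 8]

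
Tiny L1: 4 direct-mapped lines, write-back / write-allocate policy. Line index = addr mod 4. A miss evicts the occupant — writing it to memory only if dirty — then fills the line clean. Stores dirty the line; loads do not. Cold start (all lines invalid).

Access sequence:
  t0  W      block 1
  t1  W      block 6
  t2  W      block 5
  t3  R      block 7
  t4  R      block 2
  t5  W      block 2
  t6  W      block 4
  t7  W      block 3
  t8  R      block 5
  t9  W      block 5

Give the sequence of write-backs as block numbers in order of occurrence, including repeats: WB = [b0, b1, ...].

0: W B1 -> L1 miss  d=D]
1: W B6 -> L2 miss  d=D]
2: W B5 -> L1 miss wb->B1  d=D]
3: R B7 -> L3 miss  d=-]
4: R B2 -> L2 miss wb->B6  d=-]
5: W B2 -> L2 hit  d=D]
6: W B4 -> L0 miss  d=D]
7: W B3 -> L3 miss  d=D]
8: R B5 -> L1 hit  d=D]
9: W B5 -> L1 hit  d=D]

WB = [1, 6]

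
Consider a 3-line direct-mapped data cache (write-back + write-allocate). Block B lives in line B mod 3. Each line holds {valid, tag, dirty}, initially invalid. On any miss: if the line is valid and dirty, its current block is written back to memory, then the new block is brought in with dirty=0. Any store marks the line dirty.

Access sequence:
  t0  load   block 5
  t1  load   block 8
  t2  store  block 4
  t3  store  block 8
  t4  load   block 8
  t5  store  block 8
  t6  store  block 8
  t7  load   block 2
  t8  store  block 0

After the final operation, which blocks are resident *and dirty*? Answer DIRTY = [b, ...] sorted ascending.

DIRTY = [0, 4]

0: R B5 → L2 miss [-]
1: R B8 → L2 miss [-]
2: W B4 → L1 miss [D]
3: W B8 → L2 hit [D]
4: R B8 → L2 hit [D]
5: W B8 → L2 hit [D]
6: W B8 → L2 hit [D]
7: R B2 → L2 miss wb→B8 [-]
8: W B0 → L0 miss [D]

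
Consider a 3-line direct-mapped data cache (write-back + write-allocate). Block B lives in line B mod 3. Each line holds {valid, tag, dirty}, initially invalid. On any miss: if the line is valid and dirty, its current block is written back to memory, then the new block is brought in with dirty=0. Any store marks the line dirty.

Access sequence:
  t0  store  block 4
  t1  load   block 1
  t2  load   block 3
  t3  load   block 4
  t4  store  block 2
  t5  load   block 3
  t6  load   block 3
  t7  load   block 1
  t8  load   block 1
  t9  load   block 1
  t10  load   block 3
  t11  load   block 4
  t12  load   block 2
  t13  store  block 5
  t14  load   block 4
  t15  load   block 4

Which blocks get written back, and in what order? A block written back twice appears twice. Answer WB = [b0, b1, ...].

WB = [4, 2]

0: W B4 → L1 miss [D]
1: R B1 → L1 miss wb→B4 [-]
2: R B3 → L0 miss [-]
3: R B4 → L1 miss [-]
4: W B2 → L2 miss [D]
5: R B3 → L0 hit [-]
6: R B3 → L0 hit [-]
7: R B1 → L1 miss [-]
8: R B1 → L1 hit [-]
9: R B1 → L1 hit [-]
10: R B3 → L0 hit [-]
11: R B4 → L1 miss [-]
12: R B2 → L2 hit [D]
13: W B5 → L2 miss wb→B2 [D]
14: R B4 → L1 hit [-]
15: R B4 → L1 hit [-]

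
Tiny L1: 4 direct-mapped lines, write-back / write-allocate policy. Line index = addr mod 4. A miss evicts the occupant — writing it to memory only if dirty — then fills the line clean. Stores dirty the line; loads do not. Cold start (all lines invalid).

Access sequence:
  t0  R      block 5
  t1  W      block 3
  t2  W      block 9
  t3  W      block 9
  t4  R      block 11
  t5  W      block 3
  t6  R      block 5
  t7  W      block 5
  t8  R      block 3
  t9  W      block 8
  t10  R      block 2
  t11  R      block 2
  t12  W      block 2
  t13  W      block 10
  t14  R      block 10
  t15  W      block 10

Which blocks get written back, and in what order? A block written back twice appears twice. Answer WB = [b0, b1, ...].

WB = [3, 9, 2]

0: R B5 -> L1 miss  d=-]
1: W B3 -> L3 miss  d=D]
2: W B9 -> L1 miss  d=D]
3: W B9 -> L1 hit  d=D]
4: R B11 -> L3 miss wb->B3  d=-]
5: W B3 -> L3 miss  d=D]
6: R B5 -> L1 miss wb->B9  d=-]
7: W B5 -> L1 hit  d=D]
8: R B3 -> L3 hit  d=D]
9: W B8 -> L0 miss  d=D]
10: R B2 -> L2 miss  d=-]
11: R B2 -> L2 hit  d=-]
12: W B2 -> L2 hit  d=D]
13: W B10 -> L2 miss wb->B2  d=D]
14: R B10 -> L2 hit  d=D]
15: W B10 -> L2 hit  d=D]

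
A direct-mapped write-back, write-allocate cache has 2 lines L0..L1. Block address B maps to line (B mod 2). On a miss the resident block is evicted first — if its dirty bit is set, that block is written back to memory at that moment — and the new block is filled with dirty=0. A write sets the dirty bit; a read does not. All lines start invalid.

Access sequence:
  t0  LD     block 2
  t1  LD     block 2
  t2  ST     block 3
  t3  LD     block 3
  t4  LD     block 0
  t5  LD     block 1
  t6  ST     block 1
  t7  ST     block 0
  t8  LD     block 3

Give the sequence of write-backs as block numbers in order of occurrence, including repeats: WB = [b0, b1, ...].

WB = [3, 1]

0: R B2 → L0 miss [-]
1: R B2 → L0 hit [-]
2: W B3 → L1 miss [D]
3: R B3 → L1 hit [D]
4: R B0 → L0 miss [-]
5: R B1 → L1 miss wb→B3 [-]
6: W B1 → L1 hit [D]
7: W B0 → L0 hit [D]
8: R B3 → L1 miss wb→B1 [-]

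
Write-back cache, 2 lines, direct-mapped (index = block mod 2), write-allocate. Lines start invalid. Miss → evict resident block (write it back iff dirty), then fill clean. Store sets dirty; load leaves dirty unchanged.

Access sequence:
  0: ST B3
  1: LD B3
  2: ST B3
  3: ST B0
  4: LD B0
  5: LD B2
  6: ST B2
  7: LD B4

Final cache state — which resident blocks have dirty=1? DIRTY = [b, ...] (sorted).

DIRTY = [3]

0: W B3 → L1 miss [D]
1: R B3 → L1 hit [D]
2: W B3 → L1 hit [D]
3: W B0 → L0 miss [D]
4: R B0 → L0 hit [D]
5: R B2 → L0 miss wb→B0 [-]
6: W B2 → L0 hit [D]
7: R B4 → L0 miss wb→B2 [-]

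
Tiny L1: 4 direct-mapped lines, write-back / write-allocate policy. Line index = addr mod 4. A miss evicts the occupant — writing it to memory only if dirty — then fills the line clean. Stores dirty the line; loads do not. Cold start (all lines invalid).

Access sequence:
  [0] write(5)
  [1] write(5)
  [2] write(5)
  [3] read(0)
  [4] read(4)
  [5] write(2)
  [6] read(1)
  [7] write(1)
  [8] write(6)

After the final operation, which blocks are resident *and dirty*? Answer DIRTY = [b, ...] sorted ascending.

0: W B5 -> L1 miss  d=D]
1: W B5 -> L1 hit  d=D]
2: W B5 -> L1 hit  d=D]
3: R B0 -> L0 miss  d=-]
4: R B4 -> L0 miss  d=-]
5: W B2 -> L2 miss  d=D]
6: R B1 -> L1 miss wb->B5  d=-]
7: W B1 -> L1 hit  d=D]
8: W B6 -> L2 miss wb->B2  d=D]

DIRTY = [1, 6]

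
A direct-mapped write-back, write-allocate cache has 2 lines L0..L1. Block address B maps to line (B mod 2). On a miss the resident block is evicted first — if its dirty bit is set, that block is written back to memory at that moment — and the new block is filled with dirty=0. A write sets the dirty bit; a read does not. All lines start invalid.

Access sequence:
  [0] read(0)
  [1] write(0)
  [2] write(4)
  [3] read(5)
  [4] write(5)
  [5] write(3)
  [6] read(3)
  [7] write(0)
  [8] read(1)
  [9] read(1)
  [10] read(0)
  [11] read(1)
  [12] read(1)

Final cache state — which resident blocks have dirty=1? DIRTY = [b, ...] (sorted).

DIRTY = [0]

0: R B0 -> L0 miss  d=-]
1: W B0 -> L0 hit  d=D]
2: W B4 -> L0 miss wb->B0  d=D]
3: R B5 -> L1 miss  d=-]
4: W B5 -> L1 hit  d=D]
5: W B3 -> L1 miss wb->B5  d=D]
6: R B3 -> L1 hit  d=D]
7: W B0 -> L0 miss wb->B4  d=D]
8: R B1 -> L1 miss wb->B3  d=-]
9: R B1 -> L1 hit  d=-]
10: R B0 -> L0 hit  d=D]
11: R B1 -> L1 hit  d=-]
12: R B1 -> L1 hit  d=-]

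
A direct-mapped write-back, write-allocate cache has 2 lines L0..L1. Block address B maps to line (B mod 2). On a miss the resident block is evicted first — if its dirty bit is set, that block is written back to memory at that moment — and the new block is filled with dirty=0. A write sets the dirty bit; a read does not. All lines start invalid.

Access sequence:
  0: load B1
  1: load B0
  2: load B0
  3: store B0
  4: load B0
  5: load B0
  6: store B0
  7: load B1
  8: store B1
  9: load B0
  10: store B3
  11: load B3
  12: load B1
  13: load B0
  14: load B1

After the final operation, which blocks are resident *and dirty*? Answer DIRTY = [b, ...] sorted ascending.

  0 | R B1 → L1 miss [-]
  1 | R B0 → L0 miss [-]
  2 | R B0 → L0 hit [-]
  3 | W B0 → L0 hit [D]
  4 | R B0 → L0 hit [D]
  5 | R B0 → L0 hit [D]
  6 | W B0 → L0 hit [D]
  7 | R B1 → L1 hit [-]
  8 | W B1 → L1 hit [D]
  9 | R B0 → L0 hit [D]
  10 | W B3 → L1 miss wb→B1 [D]
  11 | R B3 → L1 hit [D]
  12 | R B1 → L1 miss wb→B3 [-]
  13 | R B0 → L0 hit [D]
  14 | R B1 → L1 hit [-]

DIRTY = [0]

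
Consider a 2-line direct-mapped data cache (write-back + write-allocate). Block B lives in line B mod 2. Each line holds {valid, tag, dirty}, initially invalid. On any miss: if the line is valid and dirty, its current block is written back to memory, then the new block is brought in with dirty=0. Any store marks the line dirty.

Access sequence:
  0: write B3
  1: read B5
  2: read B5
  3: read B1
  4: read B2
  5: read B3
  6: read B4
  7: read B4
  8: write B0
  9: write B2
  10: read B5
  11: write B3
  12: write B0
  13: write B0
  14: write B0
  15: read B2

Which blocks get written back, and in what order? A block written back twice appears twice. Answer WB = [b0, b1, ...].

  0 | W B3 → L1 miss [D]
  1 | R B5 → L1 miss wb→B3 [-]
  2 | R B5 → L1 hit [-]
  3 | R B1 → L1 miss [-]
  4 | R B2 → L0 miss [-]
  5 | R B3 → L1 miss [-]
  6 | R B4 → L0 miss [-]
  7 | R B4 → L0 hit [-]
  8 | W B0 → L0 miss [D]
  9 | W B2 → L0 miss wb→B0 [D]
  10 | R B5 → L1 miss [-]
  11 | W B3 → L1 miss [D]
  12 | W B0 → L0 miss wb→B2 [D]
  13 | W B0 → L0 hit [D]
  14 | W B0 → L0 hit [D]
  15 | R B2 → L0 miss wb→B0 [-]

WB = [3, 0, 2, 0]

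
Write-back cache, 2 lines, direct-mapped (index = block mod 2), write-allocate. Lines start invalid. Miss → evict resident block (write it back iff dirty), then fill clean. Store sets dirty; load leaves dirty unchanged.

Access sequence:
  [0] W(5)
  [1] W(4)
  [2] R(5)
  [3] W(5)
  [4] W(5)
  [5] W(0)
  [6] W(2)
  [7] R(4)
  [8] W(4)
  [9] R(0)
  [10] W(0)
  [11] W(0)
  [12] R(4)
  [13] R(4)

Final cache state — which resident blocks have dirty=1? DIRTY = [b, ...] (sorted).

0: W B5 -> L1 miss  d=D]
1: W B4 -> L0 miss  d=D]
2: R B5 -> L1 hit  d=D]
3: W B5 -> L1 hit  d=D]
4: W B5 -> L1 hit  d=D]
5: W B0 -> L0 miss wb->B4  d=D]
6: W B2 -> L0 miss wb->B0  d=D]
7: R B4 -> L0 miss wb->B2  d=-]
8: W B4 -> L0 hit  d=D]
9: R B0 -> L0 miss wb->B4  d=-]
10: W B0 -> L0 hit  d=D]
11: W B0 -> L0 hit  d=D]
12: R B4 -> L0 miss wb->B0  d=-]
13: R B4 -> L0 hit  d=-]

DIRTY = [5]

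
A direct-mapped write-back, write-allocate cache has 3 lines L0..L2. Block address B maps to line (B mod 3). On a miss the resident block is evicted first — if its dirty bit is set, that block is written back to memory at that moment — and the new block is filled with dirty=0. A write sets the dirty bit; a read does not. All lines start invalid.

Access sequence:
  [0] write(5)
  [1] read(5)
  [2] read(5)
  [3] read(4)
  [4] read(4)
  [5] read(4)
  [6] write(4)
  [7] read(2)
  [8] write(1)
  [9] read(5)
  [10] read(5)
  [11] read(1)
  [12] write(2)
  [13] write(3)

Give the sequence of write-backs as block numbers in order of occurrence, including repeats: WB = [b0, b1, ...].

  0 | W B5 → L2 miss [D]
  1 | R B5 → L2 hit [D]
  2 | R B5 → L2 hit [D]
  3 | R B4 → L1 miss [-]
  4 | R B4 → L1 hit [-]
  5 | R B4 → L1 hit [-]
  6 | W B4 → L1 hit [D]
  7 | R B2 → L2 miss wb→B5 [-]
  8 | W B1 → L1 miss wb→B4 [D]
  9 | R B5 → L2 miss [-]
  10 | R B5 → L2 hit [-]
  11 | R B1 → L1 hit [D]
  12 | W B2 → L2 miss [D]
  13 | W B3 → L0 miss [D]

WB = [5, 4]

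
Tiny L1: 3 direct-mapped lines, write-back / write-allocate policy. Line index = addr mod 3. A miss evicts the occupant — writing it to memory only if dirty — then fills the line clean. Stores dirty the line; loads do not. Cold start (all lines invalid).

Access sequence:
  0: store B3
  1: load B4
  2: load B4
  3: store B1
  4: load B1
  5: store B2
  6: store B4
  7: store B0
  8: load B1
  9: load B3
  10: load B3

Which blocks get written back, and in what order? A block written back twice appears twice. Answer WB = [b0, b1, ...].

0: W B3 → L0 miss [D]
1: R B4 → L1 miss [-]
2: R B4 → L1 hit [-]
3: W B1 → L1 miss [D]
4: R B1 → L1 hit [D]
5: W B2 → L2 miss [D]
6: W B4 → L1 miss wb→B1 [D]
7: W B0 → L0 miss wb→B3 [D]
8: R B1 → L1 miss wb→B4 [-]
9: R B3 → L0 miss wb→B0 [-]
10: R B3 → L0 hit [-]

WB = [1, 3, 4, 0]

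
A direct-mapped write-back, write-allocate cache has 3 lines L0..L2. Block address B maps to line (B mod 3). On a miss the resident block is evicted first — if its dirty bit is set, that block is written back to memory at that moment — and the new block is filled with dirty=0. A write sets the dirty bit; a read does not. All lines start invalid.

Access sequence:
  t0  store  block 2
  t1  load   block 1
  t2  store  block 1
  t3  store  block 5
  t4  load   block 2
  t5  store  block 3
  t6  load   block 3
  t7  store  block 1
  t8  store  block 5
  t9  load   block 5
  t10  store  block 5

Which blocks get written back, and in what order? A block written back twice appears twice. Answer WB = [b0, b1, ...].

WB = [2, 5]

0: W B2 → L2 miss [D]
1: R B1 → L1 miss [-]
2: W B1 → L1 hit [D]
3: W B5 → L2 miss wb→B2 [D]
4: R B2 → L2 miss wb→B5 [-]
5: W B3 → L0 miss [D]
6: R B3 → L0 hit [D]
7: W B1 → L1 hit [D]
8: W B5 → L2 miss [D]
9: R B5 → L2 hit [D]
10: W B5 → L2 hit [D]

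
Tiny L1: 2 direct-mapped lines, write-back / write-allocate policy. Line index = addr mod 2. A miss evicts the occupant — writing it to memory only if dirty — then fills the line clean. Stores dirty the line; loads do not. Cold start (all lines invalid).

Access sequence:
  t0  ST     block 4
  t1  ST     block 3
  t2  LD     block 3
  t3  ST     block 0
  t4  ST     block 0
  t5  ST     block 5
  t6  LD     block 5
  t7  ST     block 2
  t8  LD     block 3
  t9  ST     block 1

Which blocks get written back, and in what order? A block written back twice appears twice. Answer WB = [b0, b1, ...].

0: W B4 -> L0 miss  d=D]
1: W B3 -> L1 miss  d=D]
2: R B3 -> L1 hit  d=D]
3: W B0 -> L0 miss wb->B4  d=D]
4: W B0 -> L0 hit  d=D]
5: W B5 -> L1 miss wb->B3  d=D]
6: R B5 -> L1 hit  d=D]
7: W B2 -> L0 miss wb->B0  d=D]
8: R B3 -> L1 miss wb->B5  d=-]
9: W B1 -> L1 miss  d=D]

WB = [4, 3, 0, 5]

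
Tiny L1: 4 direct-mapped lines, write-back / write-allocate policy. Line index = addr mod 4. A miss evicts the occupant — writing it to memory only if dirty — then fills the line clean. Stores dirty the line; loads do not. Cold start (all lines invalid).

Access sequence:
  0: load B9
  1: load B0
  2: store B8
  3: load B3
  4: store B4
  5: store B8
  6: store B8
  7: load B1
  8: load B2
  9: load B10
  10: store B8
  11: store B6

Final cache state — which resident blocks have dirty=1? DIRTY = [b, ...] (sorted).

  0 | R B9 → L1 miss [-]
  1 | R B0 → L0 miss [-]
  2 | W B8 → L0 miss [D]
  3 | R B3 → L3 miss [-]
  4 | W B4 → L0 miss wb→B8 [D]
  5 | W B8 → L0 miss wb→B4 [D]
  6 | W B8 → L0 hit [D]
  7 | R B1 → L1 miss [-]
  8 | R B2 → L2 miss [-]
  9 | R B10 → L2 miss [-]
  10 | W B8 → L0 hit [D]
  11 | W B6 → L2 miss [D]

DIRTY = [6, 8]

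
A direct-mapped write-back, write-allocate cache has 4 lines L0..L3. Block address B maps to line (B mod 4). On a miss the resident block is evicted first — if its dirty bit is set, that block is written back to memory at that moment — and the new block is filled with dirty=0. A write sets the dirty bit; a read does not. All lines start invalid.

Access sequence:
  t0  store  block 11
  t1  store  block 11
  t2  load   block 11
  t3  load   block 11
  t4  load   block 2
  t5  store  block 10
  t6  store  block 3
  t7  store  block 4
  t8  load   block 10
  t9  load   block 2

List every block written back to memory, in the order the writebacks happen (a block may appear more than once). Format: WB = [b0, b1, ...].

WB = [11, 10]

0: W B11 -> L3 miss  d=D]
1: W B11 -> L3 hit  d=D]
2: R B11 -> L3 hit  d=D]
3: R B11 -> L3 hit  d=D]
4: R B2 -> L2 miss  d=-]
5: W B10 -> L2 miss  d=D]
6: W B3 -> L3 miss wb->B11  d=D]
7: W B4 -> L0 miss  d=D]
8: R B10 -> L2 hit  d=D]
9: R B2 -> L2 miss wb->B10  d=-]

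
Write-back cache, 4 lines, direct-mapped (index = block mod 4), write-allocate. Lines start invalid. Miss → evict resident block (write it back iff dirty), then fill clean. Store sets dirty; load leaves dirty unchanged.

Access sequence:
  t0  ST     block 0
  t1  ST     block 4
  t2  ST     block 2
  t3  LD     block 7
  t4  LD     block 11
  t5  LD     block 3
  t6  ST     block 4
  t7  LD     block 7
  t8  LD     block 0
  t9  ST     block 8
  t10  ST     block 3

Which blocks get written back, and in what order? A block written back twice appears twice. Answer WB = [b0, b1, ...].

0: W B0 -> L0 miss  d=D]
1: W B4 -> L0 miss wb->B0  d=D]
2: W B2 -> L2 miss  d=D]
3: R B7 -> L3 miss  d=-]
4: R B11 -> L3 miss  d=-]
5: R B3 -> L3 miss  d=-]
6: W B4 -> L0 hit  d=D]
7: R B7 -> L3 miss  d=-]
8: R B0 -> L0 miss wb->B4  d=-]
9: W B8 -> L0 miss  d=D]
10: W B3 -> L3 miss  d=D]

WB = [0, 4]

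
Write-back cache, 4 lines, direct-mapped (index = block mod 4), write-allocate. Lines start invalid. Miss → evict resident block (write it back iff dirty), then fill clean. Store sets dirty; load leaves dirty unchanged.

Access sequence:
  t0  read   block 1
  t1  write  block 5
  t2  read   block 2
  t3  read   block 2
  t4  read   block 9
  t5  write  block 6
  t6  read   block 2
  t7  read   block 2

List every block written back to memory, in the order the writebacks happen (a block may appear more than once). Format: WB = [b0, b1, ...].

WB = [5, 6]

0: R B1 -> L1 miss  d=-]
1: W B5 -> L1 miss  d=D]
2: R B2 -> L2 miss  d=-]
3: R B2 -> L2 hit  d=-]
4: R B9 -> L1 miss wb->B5  d=-]
5: W B6 -> L2 miss  d=D]
6: R B2 -> L2 miss wb->B6  d=-]
7: R B2 -> L2 hit  d=-]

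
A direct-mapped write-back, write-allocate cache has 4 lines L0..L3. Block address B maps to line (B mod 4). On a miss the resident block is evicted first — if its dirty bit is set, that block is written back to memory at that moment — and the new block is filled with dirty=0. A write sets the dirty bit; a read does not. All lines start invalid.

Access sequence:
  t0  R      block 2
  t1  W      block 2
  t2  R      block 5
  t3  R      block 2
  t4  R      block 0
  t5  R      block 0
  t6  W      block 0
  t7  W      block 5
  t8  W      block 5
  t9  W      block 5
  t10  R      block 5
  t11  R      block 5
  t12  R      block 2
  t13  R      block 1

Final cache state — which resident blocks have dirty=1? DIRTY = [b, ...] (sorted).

DIRTY = [0, 2]

0: R B2 → L2 miss [-]
1: W B2 → L2 hit [D]
2: R B5 → L1 miss [-]
3: R B2 → L2 hit [D]
4: R B0 → L0 miss [-]
5: R B0 → L0 hit [-]
6: W B0 → L0 hit [D]
7: W B5 → L1 hit [D]
8: W B5 → L1 hit [D]
9: W B5 → L1 hit [D]
10: R B5 → L1 hit [D]
11: R B5 → L1 hit [D]
12: R B2 → L2 hit [D]
13: R B1 → L1 miss wb→B5 [-]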